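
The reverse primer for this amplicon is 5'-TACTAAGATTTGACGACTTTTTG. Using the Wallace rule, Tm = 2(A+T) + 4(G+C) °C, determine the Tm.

A=6, T=10, C=3, G=4
A+T = 16, G+C = 7
Tm = 4·7 + 2·16 = 28 + 32 = 60°C

60°C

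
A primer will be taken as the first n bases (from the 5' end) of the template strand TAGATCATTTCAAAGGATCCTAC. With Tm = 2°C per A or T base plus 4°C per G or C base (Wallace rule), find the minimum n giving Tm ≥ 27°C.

n = 11

First 10 bases: TAGATCATTT → Tm = 24°C (< 27°C)
First 11 bases: TAGATCATTTC → Tm = 28°C (≥ 27°C)
Each additional base adds 2°C (A/T) or 4°C (G/C), so Tm is non-decreasing in n; n = 11 is the first length to reach 27°C.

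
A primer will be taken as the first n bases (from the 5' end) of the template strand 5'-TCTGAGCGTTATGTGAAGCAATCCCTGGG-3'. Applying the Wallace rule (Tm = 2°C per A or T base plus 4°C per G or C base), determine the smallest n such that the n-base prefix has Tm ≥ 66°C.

n = 23

First 22 bases: TCTGAGCGTTATGTGAAGCAAT → Tm = 62°C (< 66°C)
First 23 bases: TCTGAGCGTTATGTGAAGCAATC → Tm = 66°C (≥ 66°C)
Since every base adds ≥2°C, Tm only increases with n, so the threshold is first crossed at n = 23.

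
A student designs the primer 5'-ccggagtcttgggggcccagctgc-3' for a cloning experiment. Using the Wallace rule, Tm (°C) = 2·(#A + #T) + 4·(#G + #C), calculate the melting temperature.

84°C

Scanning the sequence gives G=10, C=8, T=4, A=2.
AT pairs contribute 6, GC pairs contribute 18.
Tm = 2×6 + 4×18 = 84°C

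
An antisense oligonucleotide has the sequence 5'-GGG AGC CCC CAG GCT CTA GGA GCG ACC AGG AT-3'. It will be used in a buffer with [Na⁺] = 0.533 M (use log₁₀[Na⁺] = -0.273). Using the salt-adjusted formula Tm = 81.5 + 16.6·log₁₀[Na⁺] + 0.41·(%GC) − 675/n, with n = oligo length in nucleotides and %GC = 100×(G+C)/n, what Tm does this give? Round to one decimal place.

Length n = 32. C=10, G=12, T=3, A=7
G+C = 22, so %GC = 22/32 × 100 = 68.75%
Salt term: 16.6 × (-0.273) = -4.532
GC term: 0.41 × 68.75 = 28.188; length term: −675/32 = −21.094
Tm = 81.5 + (-4.532) + 28.188 − 21.094 = 84.062 → 84.1°C

84.1°C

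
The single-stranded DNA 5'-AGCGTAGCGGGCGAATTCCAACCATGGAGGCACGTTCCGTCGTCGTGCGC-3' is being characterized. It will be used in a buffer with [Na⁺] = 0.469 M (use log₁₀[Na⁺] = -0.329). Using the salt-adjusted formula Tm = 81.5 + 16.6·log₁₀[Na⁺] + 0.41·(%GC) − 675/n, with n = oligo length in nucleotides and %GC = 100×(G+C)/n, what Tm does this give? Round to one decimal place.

88.8°C

Length n = 50. Scanning the sequence gives G=17, C=15, A=9, T=9.
G+C = 32, so %GC = 32/50 × 100 = 64%
Salt term: 16.6 × (-0.329) = -5.461
GC term: 0.41 × 64 = 26.24; length term: −675/50 = −13.5
Tm = 81.5 + (-5.461) + 26.24 − 13.5 = 88.779 → 88.8°C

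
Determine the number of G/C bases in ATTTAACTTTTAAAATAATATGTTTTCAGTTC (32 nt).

Base counts: T=16, G=2, C=3, A=11
G+C = 2 + 3 = 5

5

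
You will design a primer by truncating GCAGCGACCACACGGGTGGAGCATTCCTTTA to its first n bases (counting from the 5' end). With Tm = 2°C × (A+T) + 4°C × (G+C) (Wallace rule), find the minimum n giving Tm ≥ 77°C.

First 22 bases: GCAGCGACCACACGGGTGGAGC → Tm = 76°C (< 77°C)
First 23 bases: GCAGCGACCACACGGGTGGAGCA → Tm = 78°C (≥ 77°C)
Since every base adds ≥2°C, Tm only increases with n, so the threshold is first crossed at n = 23.

n = 23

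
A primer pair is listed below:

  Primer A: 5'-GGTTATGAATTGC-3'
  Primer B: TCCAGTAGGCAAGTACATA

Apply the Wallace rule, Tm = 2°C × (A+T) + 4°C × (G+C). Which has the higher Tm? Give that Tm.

Primer A: A+T=8, G+C=5 → Tm = 2(8)+4(5) = 36°C
Primer B: A+T=11, G+C=8 → Tm = 2(11)+4(8) = 54°C
36°C vs 54°C → primer B is higher.

Primer B, 54°C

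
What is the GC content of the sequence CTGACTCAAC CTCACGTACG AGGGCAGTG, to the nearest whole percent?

Scanning the sequence gives G=8, A=7, T=5, C=9.
G+C = 8 + 9 = 17 out of 29 bases
%GC = 17/29 × 100 = 58.62% ≈ 59%

59%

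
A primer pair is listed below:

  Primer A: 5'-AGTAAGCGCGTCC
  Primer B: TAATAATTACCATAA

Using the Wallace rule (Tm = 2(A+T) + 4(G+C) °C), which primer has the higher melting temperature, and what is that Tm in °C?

Primer A, 42°C

Primer A: A+T=5, G+C=8 → Tm = 2(5)+4(8) = 42°C
Primer B: A+T=13, G+C=2 → Tm = 2(13)+4(2) = 34°C
42°C vs 34°C → primer A is higher.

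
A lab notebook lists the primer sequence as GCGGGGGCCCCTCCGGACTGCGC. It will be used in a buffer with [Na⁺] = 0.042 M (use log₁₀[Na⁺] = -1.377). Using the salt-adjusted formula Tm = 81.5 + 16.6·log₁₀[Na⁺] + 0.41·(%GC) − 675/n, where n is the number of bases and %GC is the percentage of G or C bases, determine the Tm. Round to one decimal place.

Length n = 23. Counting bases: T=2, G=10, A=1, C=10
G+C = 20, so %GC = 20/23 × 100 = 86.957%
Salt term: 16.6 × (-1.377) = -22.858
GC term: 0.41 × 86.957 = 35.652; length term: −675/23 = −29.348
Tm = 81.5 + (-22.858) + 35.652 − 29.348 = 64.946 → 64.9°C

64.9°C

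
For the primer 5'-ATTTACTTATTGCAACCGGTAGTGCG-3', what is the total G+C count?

11

C=5, G=6, T=9, A=6
G+C = 6 + 5 = 11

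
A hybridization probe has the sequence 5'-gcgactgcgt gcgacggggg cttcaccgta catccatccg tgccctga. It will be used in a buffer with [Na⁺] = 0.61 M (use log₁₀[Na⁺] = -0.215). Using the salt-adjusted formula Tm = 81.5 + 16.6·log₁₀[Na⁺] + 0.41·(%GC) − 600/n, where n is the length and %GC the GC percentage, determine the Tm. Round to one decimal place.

Length n = 48. Base counts: C=17, G=15, T=9, A=7
G+C = 32, so %GC = 32/48 × 100 = 66.667%
Salt term: 16.6 × (-0.215) = -3.569
GC term: 0.41 × 66.667 = 27.333; length term: −600/48 = −12.5
Tm = 81.5 + (-3.569) + 27.333 − 12.5 = 92.764 → 92.8°C

92.8°C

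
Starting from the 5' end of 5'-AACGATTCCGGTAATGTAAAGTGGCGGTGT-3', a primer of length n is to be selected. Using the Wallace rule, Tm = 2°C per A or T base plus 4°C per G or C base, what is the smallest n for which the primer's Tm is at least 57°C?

First 20 bases: AACGATTCCGGTAATGTAAA → Tm = 54°C (< 57°C)
First 21 bases: AACGATTCCGGTAATGTAAAG → Tm = 58°C (≥ 57°C)
Since every base adds ≥2°C, Tm only increases with n, so the threshold is first crossed at n = 21.

n = 21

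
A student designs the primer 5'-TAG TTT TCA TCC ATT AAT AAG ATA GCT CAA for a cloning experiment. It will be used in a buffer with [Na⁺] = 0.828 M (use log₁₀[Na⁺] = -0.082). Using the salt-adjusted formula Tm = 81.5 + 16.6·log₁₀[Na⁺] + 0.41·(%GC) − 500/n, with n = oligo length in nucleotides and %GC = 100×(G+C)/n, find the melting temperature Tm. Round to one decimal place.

74.4°C

Length n = 30. Base counts: G=3, A=11, T=11, C=5
G+C = 8, so %GC = 8/30 × 100 = 26.667%
Salt term: 16.6 × (-0.082) = -1.361
GC term: 0.41 × 26.667 = 10.933; length term: −500/30 = −16.667
Tm = 81.5 + (-1.361) + 10.933 − 16.667 = 74.405 → 74.4°C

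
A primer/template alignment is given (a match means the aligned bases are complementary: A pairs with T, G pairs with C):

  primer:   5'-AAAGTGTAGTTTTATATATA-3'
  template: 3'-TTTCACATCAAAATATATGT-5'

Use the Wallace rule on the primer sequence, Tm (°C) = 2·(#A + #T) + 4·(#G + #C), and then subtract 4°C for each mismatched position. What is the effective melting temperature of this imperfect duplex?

42°C

Primer base counts: A=8, T=9, G=3, C=0 → A+T=17, G+C=3
Perfect-match Tm = 2(17) + 4(3) = 34 + 12 = 46°C
Mismatches (positions where the bases are not complementary): 1 (at position 19)
Effective Tm = 46 − 1×4 = 46 − 4 = 42°C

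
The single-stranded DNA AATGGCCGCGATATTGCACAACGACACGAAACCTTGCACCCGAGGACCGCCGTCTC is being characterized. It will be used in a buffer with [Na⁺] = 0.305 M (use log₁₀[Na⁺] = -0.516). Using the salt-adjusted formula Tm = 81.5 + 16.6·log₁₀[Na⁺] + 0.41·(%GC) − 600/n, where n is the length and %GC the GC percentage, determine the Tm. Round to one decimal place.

Length n = 56. Scanning the sequence gives C=20, A=15, T=8, G=13.
G+C = 33, so %GC = 33/56 × 100 = 58.929%
Salt term: 16.6 × (-0.516) = -8.566
GC term: 0.41 × 58.929 = 24.161; length term: −600/56 = −10.714
Tm = 81.5 + (-8.566) + 24.161 − 10.714 = 86.381 → 86.4°C

86.4°C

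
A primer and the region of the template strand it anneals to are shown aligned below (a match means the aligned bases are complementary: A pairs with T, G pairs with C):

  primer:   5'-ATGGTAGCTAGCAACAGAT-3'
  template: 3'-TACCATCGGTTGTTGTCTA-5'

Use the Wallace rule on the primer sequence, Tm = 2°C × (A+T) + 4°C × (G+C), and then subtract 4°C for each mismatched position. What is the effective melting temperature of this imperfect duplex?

46°C

Primer base counts: A=7, T=4, G=5, C=3 → A+T=11, G+C=8
Perfect-match Tm = 2(11) + 4(8) = 22 + 32 = 54°C
Mismatches (positions where the bases are not complementary): 2 (at positions 9, 11)
Effective Tm = 54 − 2×4 = 54 − 8 = 46°C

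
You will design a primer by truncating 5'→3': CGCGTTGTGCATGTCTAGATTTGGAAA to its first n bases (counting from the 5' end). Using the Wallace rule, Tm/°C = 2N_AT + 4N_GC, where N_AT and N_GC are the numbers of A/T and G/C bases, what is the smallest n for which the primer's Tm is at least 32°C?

n = 10

First 9 bases: CGCGTTGTG → Tm = 30°C (< 32°C)
First 10 bases: CGCGTTGTGC → Tm = 34°C (≥ 32°C)
Each additional base adds 2°C (A/T) or 4°C (G/C), so Tm is non-decreasing in n; n = 10 is the first length to reach 32°C.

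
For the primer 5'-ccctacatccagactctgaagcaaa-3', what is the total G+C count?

Counting bases: T=4, A=9, C=9, G=3
G+C = 3 + 9 = 12

12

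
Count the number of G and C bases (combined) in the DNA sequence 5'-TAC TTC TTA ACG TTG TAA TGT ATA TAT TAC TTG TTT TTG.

9

G=5, T=21, A=9, C=4
G+C = 5 + 4 = 9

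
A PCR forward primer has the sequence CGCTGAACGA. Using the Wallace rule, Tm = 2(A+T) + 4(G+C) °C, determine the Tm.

Scanning the sequence gives T=1, G=3, C=3, A=3.
A+T = 4, G+C = 6
Tm = 2(4) + 4(6) = 8 + 24 = 32°C

32°C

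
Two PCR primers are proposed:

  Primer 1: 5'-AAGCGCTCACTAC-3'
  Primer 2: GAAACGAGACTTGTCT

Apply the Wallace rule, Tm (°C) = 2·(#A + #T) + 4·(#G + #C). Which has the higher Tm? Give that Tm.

Primer 1: A+T=6, G+C=7 → Tm = 2(6)+4(7) = 40°C
Primer 2: A+T=9, G+C=7 → Tm = 2(9)+4(7) = 46°C
40°C vs 46°C → primer 2 is higher.

Primer 2, 46°C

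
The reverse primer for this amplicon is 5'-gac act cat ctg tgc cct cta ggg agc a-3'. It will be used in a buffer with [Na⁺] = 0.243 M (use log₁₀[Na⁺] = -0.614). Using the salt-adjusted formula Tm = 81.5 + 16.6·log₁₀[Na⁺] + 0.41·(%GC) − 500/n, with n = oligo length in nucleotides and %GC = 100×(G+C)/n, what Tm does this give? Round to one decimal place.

Length n = 28. Counting bases: G=7, A=6, C=9, T=6
G+C = 16, so %GC = 16/28 × 100 = 57.143%
Salt term: 16.6 × (-0.614) = -10.192
GC term: 0.41 × 57.143 = 23.429; length term: −500/28 = −17.857
Tm = 81.5 + (-10.192) + 23.429 − 17.857 = 76.88 → 76.9°C

76.9°C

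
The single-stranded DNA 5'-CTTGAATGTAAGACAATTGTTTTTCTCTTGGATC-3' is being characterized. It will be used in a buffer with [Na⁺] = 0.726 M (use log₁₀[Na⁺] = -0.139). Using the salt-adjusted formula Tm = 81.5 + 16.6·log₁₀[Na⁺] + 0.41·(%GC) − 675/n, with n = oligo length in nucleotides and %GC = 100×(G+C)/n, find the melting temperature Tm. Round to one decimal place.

72.6°C

Length n = 34. Base counts: A=8, C=5, G=6, T=15
G+C = 11, so %GC = 11/34 × 100 = 32.353%
Salt term: 16.6 × (-0.139) = -2.307
GC term: 0.41 × 32.353 = 13.265; length term: −675/34 = −19.853
Tm = 81.5 + (-2.307) + 13.265 − 19.853 = 72.605 → 72.6°C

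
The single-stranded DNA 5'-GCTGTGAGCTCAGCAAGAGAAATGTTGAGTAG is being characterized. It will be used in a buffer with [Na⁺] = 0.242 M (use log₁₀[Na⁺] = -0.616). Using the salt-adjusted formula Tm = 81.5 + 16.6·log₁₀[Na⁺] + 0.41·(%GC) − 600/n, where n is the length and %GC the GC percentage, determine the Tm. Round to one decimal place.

Length n = 32. Counting bases: G=11, T=7, A=10, C=4
G+C = 15, so %GC = 15/32 × 100 = 46.875%
Salt term: 16.6 × (-0.616) = -10.226
GC term: 0.41 × 46.875 = 19.219; length term: −600/32 = −18.75
Tm = 81.5 + (-10.226) + 19.219 − 18.75 = 71.743 → 71.7°C

71.7°C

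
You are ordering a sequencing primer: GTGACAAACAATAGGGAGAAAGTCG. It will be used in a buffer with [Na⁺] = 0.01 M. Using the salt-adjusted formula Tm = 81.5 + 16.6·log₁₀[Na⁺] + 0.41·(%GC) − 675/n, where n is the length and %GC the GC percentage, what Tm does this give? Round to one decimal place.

39.3°C

Length n = 25. Scanning the sequence gives A=11, T=3, G=8, C=3.
G+C = 11, so %GC = 11/25 × 100 = 44%
Salt term: 16.6 × (-2) = -33.2
GC term: 0.41 × 44 = 18.04; length term: −675/25 = −27
Tm = 81.5 + (-33.2) + 18.04 − 27 = 39.34 → 39.3°C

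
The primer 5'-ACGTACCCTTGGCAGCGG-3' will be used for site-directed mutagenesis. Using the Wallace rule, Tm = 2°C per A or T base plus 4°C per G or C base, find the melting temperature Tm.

Counting bases: T=3, A=3, C=6, G=6
So N_AT = 6 and N_GC = 12.
Tm = 2×6 + 4×12 = 60°C

60°C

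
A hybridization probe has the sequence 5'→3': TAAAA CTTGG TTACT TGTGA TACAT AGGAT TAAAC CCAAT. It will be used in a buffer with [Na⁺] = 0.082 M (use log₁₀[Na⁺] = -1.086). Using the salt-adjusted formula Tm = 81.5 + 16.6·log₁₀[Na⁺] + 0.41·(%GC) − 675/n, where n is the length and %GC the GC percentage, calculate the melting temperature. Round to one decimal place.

58.9°C

Length n = 40. Base counts: A=15, C=6, T=13, G=6
G+C = 12, so %GC = 12/40 × 100 = 30%
Salt term: 16.6 × (-1.086) = -18.028
GC term: 0.41 × 30 = 12.3; length term: −675/40 = −16.875
Tm = 81.5 + (-18.028) + 12.3 − 16.875 = 58.897 → 58.9°C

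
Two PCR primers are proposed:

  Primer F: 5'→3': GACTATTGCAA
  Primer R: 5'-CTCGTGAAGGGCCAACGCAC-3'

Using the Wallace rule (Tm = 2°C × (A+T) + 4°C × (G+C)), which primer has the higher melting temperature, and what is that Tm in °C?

Primer F: A+T=7, G+C=4 → Tm = 2(7)+4(4) = 30°C
Primer R: A+T=7, G+C=13 → Tm = 2(7)+4(13) = 66°C
30°C vs 66°C → primer R is higher.

Primer R, 66°C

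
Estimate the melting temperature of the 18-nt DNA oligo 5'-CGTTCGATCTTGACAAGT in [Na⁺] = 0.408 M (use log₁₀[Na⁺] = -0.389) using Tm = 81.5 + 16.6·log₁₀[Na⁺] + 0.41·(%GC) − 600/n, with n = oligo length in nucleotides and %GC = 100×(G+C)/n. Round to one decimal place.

Length n = 18. C=4, G=4, T=6, A=4
G+C = 8, so %GC = 8/18 × 100 = 44.444%
Salt term: 16.6 × (-0.389) = -6.457
GC term: 0.41 × 44.444 = 18.222; length term: −600/18 = −33.333
Tm = 81.5 + (-6.457) + 18.222 − 33.333 = 59.932 → 59.9°C

59.9°C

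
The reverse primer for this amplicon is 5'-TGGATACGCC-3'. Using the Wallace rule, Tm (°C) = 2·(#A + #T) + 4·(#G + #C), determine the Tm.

32°C

Base counts: A=2, T=2, C=3, G=3
So N_AT = 4 and N_GC = 6.
Tm = 2(4) + 4(6) = 8 + 24 = 32°C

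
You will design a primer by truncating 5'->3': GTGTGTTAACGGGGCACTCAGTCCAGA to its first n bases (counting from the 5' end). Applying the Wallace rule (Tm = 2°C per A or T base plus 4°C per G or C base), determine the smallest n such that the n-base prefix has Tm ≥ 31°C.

First 10 bases: GTGTGTTAAC → Tm = 28°C (< 31°C)
First 11 bases: GTGTGTTAACG → Tm = 32°C (≥ 31°C)
Since every base adds ≥2°C, Tm only increases with n, so the threshold is first crossed at n = 11.

n = 11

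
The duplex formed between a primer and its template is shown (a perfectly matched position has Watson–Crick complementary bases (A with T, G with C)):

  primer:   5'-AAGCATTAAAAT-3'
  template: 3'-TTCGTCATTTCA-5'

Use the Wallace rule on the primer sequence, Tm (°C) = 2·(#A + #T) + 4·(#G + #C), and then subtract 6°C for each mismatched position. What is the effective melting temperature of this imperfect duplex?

16°C

Primer base counts: A=7, T=3, G=1, C=1 → A+T=10, G+C=2
Perfect-match Tm = 2(10) + 4(2) = 20 + 8 = 28°C
Mismatches (positions where the bases are not complementary): 2 (at positions 6, 11)
Effective Tm = 28 − 2×6 = 28 − 12 = 16°C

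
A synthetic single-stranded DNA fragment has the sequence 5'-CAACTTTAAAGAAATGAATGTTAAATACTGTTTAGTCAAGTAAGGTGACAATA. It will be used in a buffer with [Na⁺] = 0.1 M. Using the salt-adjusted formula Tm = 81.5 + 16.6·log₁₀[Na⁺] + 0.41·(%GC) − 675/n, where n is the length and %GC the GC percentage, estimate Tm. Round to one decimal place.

63.0°C

Length n = 53. Counting bases: C=5, A=23, T=16, G=9
G+C = 14, so %GC = 14/53 × 100 = 26.415%
Salt term: 16.6 × (-1) = -16.6
GC term: 0.41 × 26.415 = 10.83; length term: −675/53 = −12.736
Tm = 81.5 + (-16.6) + 10.83 − 12.736 = 62.994 → 63.0°C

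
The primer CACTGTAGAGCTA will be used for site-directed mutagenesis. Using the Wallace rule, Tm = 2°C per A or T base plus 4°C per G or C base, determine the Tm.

38°C

Counting bases: T=3, A=4, G=3, C=3
AT pairs contribute 7, GC pairs contribute 6.
Tm = 2×7 + 4×6 = 38°C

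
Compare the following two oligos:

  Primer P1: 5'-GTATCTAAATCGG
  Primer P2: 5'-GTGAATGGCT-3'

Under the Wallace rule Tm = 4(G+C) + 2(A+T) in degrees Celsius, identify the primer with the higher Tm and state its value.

Primer P1: A+T=8, G+C=5 → Tm = 2(8)+4(5) = 36°C
Primer P2: A+T=5, G+C=5 → Tm = 2(5)+4(5) = 30°C
36°C vs 30°C → primer P1 is higher.

Primer P1, 36°C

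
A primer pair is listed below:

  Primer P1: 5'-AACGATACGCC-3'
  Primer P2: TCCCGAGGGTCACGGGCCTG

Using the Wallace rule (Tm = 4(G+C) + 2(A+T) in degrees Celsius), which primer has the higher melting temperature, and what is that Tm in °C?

Primer P2, 70°C

Primer P1: A+T=5, G+C=6 → Tm = 2(5)+4(6) = 34°C
Primer P2: A+T=5, G+C=15 → Tm = 2(5)+4(15) = 70°C
34°C vs 70°C → primer P2 is higher.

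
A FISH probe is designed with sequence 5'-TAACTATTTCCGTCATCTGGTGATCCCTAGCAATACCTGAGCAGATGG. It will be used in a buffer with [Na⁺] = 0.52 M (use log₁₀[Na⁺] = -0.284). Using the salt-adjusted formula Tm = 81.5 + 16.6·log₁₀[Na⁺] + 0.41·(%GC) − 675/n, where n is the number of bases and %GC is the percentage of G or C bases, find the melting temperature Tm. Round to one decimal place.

81.5°C

Length n = 48. Base counts: T=14, A=12, G=10, C=12
G+C = 22, so %GC = 22/48 × 100 = 45.833%
Salt term: 16.6 × (-0.284) = -4.714
GC term: 0.41 × 45.833 = 18.792; length term: −675/48 = −14.062
Tm = 81.5 + (-4.714) + 18.792 − 14.062 = 81.516 → 81.5°C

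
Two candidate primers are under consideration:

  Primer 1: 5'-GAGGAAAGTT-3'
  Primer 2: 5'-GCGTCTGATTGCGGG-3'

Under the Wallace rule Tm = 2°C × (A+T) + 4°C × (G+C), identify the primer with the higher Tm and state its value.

Primer 1: A+T=6, G+C=4 → Tm = 2(6)+4(4) = 28°C
Primer 2: A+T=5, G+C=10 → Tm = 2(5)+4(10) = 50°C
28°C vs 50°C → primer 2 is higher.

Primer 2, 50°C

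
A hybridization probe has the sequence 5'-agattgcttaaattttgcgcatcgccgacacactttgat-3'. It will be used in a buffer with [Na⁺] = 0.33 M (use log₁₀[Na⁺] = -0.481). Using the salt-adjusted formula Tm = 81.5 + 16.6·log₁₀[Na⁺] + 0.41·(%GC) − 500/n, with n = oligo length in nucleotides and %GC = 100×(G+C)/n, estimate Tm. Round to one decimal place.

77.5°C

Length n = 39. G=7, T=13, A=10, C=9
G+C = 16, so %GC = 16/39 × 100 = 41.026%
Salt term: 16.6 × (-0.481) = -7.985
GC term: 0.41 × 41.026 = 16.821; length term: −500/39 = −12.821
Tm = 81.5 + (-7.985) + 16.821 − 12.821 = 77.515 → 77.5°C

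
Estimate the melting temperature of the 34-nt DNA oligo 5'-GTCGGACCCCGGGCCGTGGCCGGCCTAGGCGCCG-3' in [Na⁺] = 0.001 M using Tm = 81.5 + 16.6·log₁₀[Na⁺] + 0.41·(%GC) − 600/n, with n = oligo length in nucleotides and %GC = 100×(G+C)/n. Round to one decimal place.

49.0°C

Length n = 34. Counting bases: C=14, G=15, T=3, A=2
G+C = 29, so %GC = 29/34 × 100 = 85.294%
Salt term: 16.6 × (-3) = -49.8
GC term: 0.41 × 85.294 = 34.971; length term: −600/34 = −17.647
Tm = 81.5 + (-49.8) + 34.971 − 17.647 = 49.024 → 49.0°C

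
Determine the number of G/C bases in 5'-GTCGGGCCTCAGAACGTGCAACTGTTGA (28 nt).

Base counts: C=7, T=6, G=9, A=6
G+C = 9 + 7 = 16

16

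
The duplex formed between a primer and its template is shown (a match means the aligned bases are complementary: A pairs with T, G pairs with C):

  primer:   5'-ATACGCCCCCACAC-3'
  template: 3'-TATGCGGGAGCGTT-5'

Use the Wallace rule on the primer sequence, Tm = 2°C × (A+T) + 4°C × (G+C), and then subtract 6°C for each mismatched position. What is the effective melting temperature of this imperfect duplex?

28°C

Primer base counts: A=4, T=1, G=1, C=8 → A+T=5, G+C=9
Perfect-match Tm = 2(5) + 4(9) = 10 + 36 = 46°C
Mismatches (positions where the bases are not complementary): 3 (at positions 9, 11, 14)
Effective Tm = 46 − 3×6 = 46 − 18 = 28°C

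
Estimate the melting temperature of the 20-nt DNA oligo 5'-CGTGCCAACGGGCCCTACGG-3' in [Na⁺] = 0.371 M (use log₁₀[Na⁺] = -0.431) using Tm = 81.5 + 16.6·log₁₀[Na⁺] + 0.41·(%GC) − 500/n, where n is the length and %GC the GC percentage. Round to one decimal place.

80.1°C

Length n = 20. Scanning the sequence gives T=2, A=3, C=8, G=7.
G+C = 15, so %GC = 15/20 × 100 = 75%
Salt term: 16.6 × (-0.431) = -7.155
GC term: 0.41 × 75 = 30.75; length term: −500/20 = −25
Tm = 81.5 + (-7.155) + 30.75 − 25 = 80.095 → 80.1°C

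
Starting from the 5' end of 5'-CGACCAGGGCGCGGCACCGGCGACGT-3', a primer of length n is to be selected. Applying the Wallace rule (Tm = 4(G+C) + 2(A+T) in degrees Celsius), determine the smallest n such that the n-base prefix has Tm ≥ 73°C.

n = 20

First 19 bases: CGACCAGGGCGCGGCACCG → Tm = 70°C (< 73°C)
First 20 bases: CGACCAGGGCGCGGCACCGG → Tm = 74°C (≥ 73°C)
Each additional base adds 2°C (A/T) or 4°C (G/C), so Tm is non-decreasing in n; n = 20 is the first length to reach 73°C.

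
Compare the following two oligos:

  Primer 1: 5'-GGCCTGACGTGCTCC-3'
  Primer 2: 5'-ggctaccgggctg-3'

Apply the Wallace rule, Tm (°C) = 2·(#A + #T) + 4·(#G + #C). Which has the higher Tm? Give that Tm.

Primer 1, 52°C

Primer 1: A+T=4, G+C=11 → Tm = 2(4)+4(11) = 52°C
Primer 2: A+T=3, G+C=10 → Tm = 2(3)+4(10) = 46°C
52°C vs 46°C → primer 1 is higher.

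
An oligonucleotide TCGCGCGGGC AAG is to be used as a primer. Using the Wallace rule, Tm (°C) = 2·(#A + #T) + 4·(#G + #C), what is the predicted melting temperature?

46°C

Counting bases: A=2, T=1, G=6, C=4
So N_AT = 3 and N_GC = 10.
Tm = 4·10 + 2·3 = 40 + 6 = 46°C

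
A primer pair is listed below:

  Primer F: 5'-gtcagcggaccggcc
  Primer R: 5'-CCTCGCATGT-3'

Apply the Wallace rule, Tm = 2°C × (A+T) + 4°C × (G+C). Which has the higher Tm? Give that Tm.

Primer F, 54°C

Primer F: A+T=3, G+C=12 → Tm = 2(3)+4(12) = 54°C
Primer R: A+T=4, G+C=6 → Tm = 2(4)+4(6) = 32°C
54°C vs 32°C → primer F is higher.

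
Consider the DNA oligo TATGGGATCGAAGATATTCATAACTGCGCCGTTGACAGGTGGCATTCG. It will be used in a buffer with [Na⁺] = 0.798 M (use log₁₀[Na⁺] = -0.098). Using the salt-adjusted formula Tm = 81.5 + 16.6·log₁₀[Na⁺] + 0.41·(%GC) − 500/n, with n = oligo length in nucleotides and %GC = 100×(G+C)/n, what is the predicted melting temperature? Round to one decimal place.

89.1°C

Length n = 48. Base counts: A=12, T=13, G=14, C=9
G+C = 23, so %GC = 23/48 × 100 = 47.917%
Salt term: 16.6 × (-0.098) = -1.627
GC term: 0.41 × 47.917 = 19.646; length term: −500/48 = −10.417
Tm = 81.5 + (-1.627) + 19.646 − 10.417 = 89.102 → 89.1°C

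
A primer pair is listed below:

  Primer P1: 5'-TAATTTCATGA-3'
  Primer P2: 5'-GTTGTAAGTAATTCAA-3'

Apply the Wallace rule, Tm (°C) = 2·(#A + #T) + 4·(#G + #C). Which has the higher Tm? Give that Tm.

Primer P2, 40°C

Primer P1: A+T=9, G+C=2 → Tm = 2(9)+4(2) = 26°C
Primer P2: A+T=12, G+C=4 → Tm = 2(12)+4(4) = 40°C
26°C vs 40°C → primer P2 is higher.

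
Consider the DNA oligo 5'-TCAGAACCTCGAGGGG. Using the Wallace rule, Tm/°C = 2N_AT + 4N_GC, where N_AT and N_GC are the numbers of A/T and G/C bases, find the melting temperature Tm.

52°C

C=4, T=2, G=6, A=4
A+T = 6, G+C = 10
Tm = 4·10 + 2·6 = 40 + 12 = 52°C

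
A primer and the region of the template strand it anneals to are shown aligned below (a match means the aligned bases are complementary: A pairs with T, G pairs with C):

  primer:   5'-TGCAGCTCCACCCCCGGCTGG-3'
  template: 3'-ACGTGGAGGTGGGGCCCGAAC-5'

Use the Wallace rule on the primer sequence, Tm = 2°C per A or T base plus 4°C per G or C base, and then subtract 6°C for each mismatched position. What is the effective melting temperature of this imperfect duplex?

56°C

Primer base counts: A=2, T=3, G=6, C=10 → A+T=5, G+C=16
Perfect-match Tm = 2(5) + 4(16) = 10 + 64 = 74°C
Mismatches (positions where the bases are not complementary): 3 (at positions 5, 15, 20)
Effective Tm = 74 − 3×6 = 74 − 18 = 56°C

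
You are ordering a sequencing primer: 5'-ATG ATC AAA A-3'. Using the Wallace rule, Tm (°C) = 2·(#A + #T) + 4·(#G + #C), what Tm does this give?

Base counts: G=1, T=2, C=1, A=6
A+T = 8, G+C = 2
Tm = 4·2 + 2·8 = 8 + 16 = 24°C

24°C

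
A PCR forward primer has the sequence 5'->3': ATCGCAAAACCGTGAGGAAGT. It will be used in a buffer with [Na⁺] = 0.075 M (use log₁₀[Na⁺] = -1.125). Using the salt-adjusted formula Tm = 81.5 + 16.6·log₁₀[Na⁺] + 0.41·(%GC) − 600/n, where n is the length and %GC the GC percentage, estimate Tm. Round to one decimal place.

Length n = 21. Base counts: T=3, G=6, A=8, C=4
G+C = 10, so %GC = 10/21 × 100 = 47.619%
Salt term: 16.6 × (-1.125) = -18.675
GC term: 0.41 × 47.619 = 19.524; length term: −600/21 = −28.571
Tm = 81.5 + (-18.675) + 19.524 − 28.571 = 53.778 → 53.8°C

53.8°C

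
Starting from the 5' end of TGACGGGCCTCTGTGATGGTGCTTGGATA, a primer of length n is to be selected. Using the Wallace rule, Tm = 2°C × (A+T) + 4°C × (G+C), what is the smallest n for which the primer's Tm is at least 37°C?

First 10 bases: TGACGGGCCT → Tm = 34°C (< 37°C)
First 11 bases: TGACGGGCCTC → Tm = 38°C (≥ 37°C)
Since every base adds ≥2°C, Tm only increases with n, so the threshold is first crossed at n = 11.

n = 11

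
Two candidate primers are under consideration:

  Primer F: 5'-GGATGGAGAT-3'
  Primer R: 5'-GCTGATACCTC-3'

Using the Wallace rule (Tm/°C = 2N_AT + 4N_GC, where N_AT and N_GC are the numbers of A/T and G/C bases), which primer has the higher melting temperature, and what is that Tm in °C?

Primer R, 34°C

Primer F: A+T=5, G+C=5 → Tm = 2(5)+4(5) = 30°C
Primer R: A+T=5, G+C=6 → Tm = 2(5)+4(6) = 34°C
30°C vs 34°C → primer R is higher.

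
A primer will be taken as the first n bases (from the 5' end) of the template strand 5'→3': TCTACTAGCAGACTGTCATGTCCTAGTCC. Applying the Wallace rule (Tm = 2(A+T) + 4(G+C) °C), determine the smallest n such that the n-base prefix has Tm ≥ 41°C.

n = 15

First 14 bases: TCTACTAGCAGACT → Tm = 40°C (< 41°C)
First 15 bases: TCTACTAGCAGACTG → Tm = 44°C (≥ 41°C)
Since every base adds ≥2°C, Tm only increases with n, so the threshold is first crossed at n = 15.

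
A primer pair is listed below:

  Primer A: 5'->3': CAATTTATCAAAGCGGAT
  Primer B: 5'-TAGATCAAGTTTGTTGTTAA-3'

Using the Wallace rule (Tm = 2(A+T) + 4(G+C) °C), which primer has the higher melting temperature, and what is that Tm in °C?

Primer A: A+T=12, G+C=6 → Tm = 2(12)+4(6) = 48°C
Primer B: A+T=15, G+C=5 → Tm = 2(15)+4(5) = 50°C
48°C vs 50°C → primer B is higher.

Primer B, 50°C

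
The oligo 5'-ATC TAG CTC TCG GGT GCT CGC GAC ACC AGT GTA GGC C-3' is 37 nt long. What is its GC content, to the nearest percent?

Base counts: A=6, C=12, T=8, G=11
G+C = 11 + 12 = 23 out of 37 bases
%GC = 23/37 × 100 = 62.16% ≈ 62%

62%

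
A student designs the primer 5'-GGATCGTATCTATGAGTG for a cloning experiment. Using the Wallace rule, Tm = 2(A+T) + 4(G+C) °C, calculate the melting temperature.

Counting bases: C=2, G=6, T=6, A=4
A+T = 10, G+C = 8
Tm = 2(10) + 4(8) = 20 + 32 = 52°C

52°C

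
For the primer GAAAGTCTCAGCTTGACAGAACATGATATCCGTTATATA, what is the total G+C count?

14

T=11, C=7, A=14, G=7
Total G or C: 7 + 7 = 14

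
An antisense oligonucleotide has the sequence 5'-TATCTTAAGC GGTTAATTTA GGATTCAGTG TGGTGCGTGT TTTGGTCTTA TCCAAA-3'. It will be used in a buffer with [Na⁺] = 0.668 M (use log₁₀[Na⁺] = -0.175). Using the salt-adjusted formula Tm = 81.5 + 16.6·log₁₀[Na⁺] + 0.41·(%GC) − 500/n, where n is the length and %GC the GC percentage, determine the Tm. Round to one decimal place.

Length n = 56. Counting bases: A=12, C=7, T=23, G=14
G+C = 21, so %GC = 21/56 × 100 = 37.5%
Salt term: 16.6 × (-0.175) = -2.905
GC term: 0.41 × 37.5 = 15.375; length term: −500/56 = −8.929
Tm = 81.5 + (-2.905) + 15.375 − 8.929 = 85.041 → 85.0°C

85.0°C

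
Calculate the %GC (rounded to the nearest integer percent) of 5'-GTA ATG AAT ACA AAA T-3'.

19%

G=2, C=1, T=4, A=9
G+C = 2 + 1 = 3 out of 16 bases
%GC = 3/16 × 100 = 18.75% ≈ 19%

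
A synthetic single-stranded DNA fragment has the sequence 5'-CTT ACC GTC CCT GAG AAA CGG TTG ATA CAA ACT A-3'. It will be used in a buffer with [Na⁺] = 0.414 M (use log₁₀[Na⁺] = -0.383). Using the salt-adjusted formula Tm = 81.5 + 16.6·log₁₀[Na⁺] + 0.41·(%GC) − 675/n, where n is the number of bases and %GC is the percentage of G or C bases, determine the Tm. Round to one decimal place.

Length n = 34. Base counts: T=8, G=6, C=9, A=11
G+C = 15, so %GC = 15/34 × 100 = 44.118%
Salt term: 16.6 × (-0.383) = -6.358
GC term: 0.41 × 44.118 = 18.088; length term: −675/34 = −19.853
Tm = 81.5 + (-6.358) + 18.088 − 19.853 = 73.377 → 73.4°C

73.4°C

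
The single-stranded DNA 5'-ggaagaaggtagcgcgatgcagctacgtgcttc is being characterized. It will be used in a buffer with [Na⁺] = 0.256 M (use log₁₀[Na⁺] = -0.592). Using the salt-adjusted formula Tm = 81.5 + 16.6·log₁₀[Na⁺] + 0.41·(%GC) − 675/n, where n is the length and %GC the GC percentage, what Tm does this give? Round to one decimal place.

74.8°C

Length n = 33. Base counts: A=8, T=6, G=12, C=7
G+C = 19, so %GC = 19/33 × 100 = 57.576%
Salt term: 16.6 × (-0.592) = -9.827
GC term: 0.41 × 57.576 = 23.606; length term: −675/33 = −20.455
Tm = 81.5 + (-9.827) + 23.606 − 20.455 = 74.824 → 74.8°C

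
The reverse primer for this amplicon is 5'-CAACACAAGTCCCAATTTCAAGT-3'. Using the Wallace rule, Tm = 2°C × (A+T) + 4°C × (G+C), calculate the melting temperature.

A=9, C=7, G=2, T=5
AT pairs contribute 14, GC pairs contribute 9.
Tm = 2×14 + 4×9 = 64°C

64°C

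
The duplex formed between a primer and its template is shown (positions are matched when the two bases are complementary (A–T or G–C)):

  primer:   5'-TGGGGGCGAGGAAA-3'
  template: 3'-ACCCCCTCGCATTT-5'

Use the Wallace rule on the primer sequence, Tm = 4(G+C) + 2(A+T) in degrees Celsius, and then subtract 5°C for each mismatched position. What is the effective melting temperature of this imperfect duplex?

Primer base counts: A=4, T=1, G=8, C=1 → A+T=5, G+C=9
Perfect-match Tm = 2(5) + 4(9) = 10 + 36 = 46°C
Mismatches (positions where the bases are not complementary): 3 (at positions 7, 9, 11)
Effective Tm = 46 − 3×5 = 46 − 15 = 31°C

31°C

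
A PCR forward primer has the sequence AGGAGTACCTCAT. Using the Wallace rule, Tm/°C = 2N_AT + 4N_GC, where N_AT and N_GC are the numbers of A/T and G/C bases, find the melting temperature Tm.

Scanning the sequence gives T=3, A=4, C=3, G=3.
A+T = 7, G+C = 6
Tm = 4·6 + 2·7 = 24 + 14 = 38°C

38°C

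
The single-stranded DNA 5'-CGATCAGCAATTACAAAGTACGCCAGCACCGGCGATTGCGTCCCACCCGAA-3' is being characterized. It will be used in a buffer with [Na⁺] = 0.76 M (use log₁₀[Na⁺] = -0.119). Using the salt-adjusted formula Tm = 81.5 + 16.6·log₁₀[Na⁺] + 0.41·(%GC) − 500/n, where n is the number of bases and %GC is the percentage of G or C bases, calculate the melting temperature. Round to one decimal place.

93.0°C

Length n = 51. Counting bases: C=18, G=11, A=15, T=7
G+C = 29, so %GC = 29/51 × 100 = 56.863%
Salt term: 16.6 × (-0.119) = -1.975
GC term: 0.41 × 56.863 = 23.314; length term: −500/51 = −9.804
Tm = 81.5 + (-1.975) + 23.314 − 9.804 = 93.035 → 93.0°C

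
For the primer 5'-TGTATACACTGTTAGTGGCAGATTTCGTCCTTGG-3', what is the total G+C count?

Base counts: G=9, A=6, T=13, C=6
Total G or C: 9 + 6 = 15

15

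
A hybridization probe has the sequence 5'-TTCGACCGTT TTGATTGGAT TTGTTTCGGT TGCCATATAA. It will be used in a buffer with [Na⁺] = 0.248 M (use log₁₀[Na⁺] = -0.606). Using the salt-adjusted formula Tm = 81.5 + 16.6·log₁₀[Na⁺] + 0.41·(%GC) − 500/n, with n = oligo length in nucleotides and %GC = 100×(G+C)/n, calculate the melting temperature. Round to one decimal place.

74.3°C

Length n = 40. Base counts: T=18, C=6, A=7, G=9
G+C = 15, so %GC = 15/40 × 100 = 37.5%
Salt term: 16.6 × (-0.606) = -10.06
GC term: 0.41 × 37.5 = 15.375; length term: −500/40 = −12.5
Tm = 81.5 + (-10.06) + 15.375 − 12.5 = 74.315 → 74.3°C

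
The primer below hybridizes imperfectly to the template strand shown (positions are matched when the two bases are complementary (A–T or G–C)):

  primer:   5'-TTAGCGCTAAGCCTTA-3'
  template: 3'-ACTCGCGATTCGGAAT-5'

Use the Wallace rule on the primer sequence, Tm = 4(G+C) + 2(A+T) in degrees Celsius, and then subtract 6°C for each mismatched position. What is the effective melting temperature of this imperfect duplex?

Primer base counts: A=4, T=5, G=3, C=4 → A+T=9, G+C=7
Perfect-match Tm = 2(9) + 4(7) = 18 + 28 = 46°C
Mismatches (positions where the bases are not complementary): 1 (at position 2)
Effective Tm = 46 − 1×6 = 46 − 6 = 40°C

40°C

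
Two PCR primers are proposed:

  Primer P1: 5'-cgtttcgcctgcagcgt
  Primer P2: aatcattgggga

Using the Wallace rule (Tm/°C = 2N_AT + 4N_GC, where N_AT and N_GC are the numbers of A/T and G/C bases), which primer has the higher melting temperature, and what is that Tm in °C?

Primer P1: A+T=6, G+C=11 → Tm = 2(6)+4(11) = 56°C
Primer P2: A+T=7, G+C=5 → Tm = 2(7)+4(5) = 34°C
56°C vs 34°C → primer P1 is higher.

Primer P1, 56°C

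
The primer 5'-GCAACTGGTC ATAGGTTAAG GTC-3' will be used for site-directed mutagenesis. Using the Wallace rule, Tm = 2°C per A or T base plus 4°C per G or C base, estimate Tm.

68°C

Counting bases: C=4, T=6, A=6, G=7
A+T = 12, G+C = 11
Tm = 2(12) + 4(11) = 24 + 44 = 68°C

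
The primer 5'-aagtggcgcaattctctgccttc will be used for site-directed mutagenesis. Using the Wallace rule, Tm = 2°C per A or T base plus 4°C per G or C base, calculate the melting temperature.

Base counts: A=4, G=5, T=7, C=7
A+T = 11, G+C = 12
Tm = 4·12 + 2·11 = 48 + 22 = 70°C

70°C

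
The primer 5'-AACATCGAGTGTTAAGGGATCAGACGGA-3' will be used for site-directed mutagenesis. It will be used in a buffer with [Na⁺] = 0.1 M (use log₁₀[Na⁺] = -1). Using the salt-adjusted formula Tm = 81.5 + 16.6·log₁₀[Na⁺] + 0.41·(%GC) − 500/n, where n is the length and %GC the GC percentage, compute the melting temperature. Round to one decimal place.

Length n = 28. Counting bases: C=4, T=5, A=10, G=9
G+C = 13, so %GC = 13/28 × 100 = 46.429%
Salt term: 16.6 × (-1) = -16.6
GC term: 0.41 × 46.429 = 19.036; length term: −500/28 = −17.857
Tm = 81.5 + (-16.6) + 19.036 − 17.857 = 66.079 → 66.1°C

66.1°C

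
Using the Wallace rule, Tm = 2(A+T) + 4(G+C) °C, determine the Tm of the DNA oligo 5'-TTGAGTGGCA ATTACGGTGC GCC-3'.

Base counts: A=4, T=6, G=8, C=5
A+T = 10, G+C = 13
Tm = 2(10) + 4(13) = 20 + 52 = 72°C

72°C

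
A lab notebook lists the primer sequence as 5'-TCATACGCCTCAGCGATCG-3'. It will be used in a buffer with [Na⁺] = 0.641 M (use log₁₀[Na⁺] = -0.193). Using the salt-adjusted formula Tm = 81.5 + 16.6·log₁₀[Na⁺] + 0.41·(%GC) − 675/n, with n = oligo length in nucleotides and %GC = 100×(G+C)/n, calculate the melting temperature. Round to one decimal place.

66.5°C

Length n = 19. Counting bases: T=4, C=7, G=4, A=4
G+C = 11, so %GC = 11/19 × 100 = 57.895%
Salt term: 16.6 × (-0.193) = -3.204
GC term: 0.41 × 57.895 = 23.737; length term: −675/19 = −35.526
Tm = 81.5 + (-3.204) + 23.737 − 35.526 = 66.507 → 66.5°C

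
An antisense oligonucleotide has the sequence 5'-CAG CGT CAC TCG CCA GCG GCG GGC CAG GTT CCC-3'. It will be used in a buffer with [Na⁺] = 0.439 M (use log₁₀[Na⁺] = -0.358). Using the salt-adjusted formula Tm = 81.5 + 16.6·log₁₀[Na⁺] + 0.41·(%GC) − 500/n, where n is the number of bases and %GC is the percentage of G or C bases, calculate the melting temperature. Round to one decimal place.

Length n = 33. C=14, T=4, G=11, A=4
G+C = 25, so %GC = 25/33 × 100 = 75.758%
Salt term: 16.6 × (-0.358) = -5.943
GC term: 0.41 × 75.758 = 31.061; length term: −500/33 = −15.152
Tm = 81.5 + (-5.943) + 31.061 − 15.152 = 91.466 → 91.5°C

91.5°C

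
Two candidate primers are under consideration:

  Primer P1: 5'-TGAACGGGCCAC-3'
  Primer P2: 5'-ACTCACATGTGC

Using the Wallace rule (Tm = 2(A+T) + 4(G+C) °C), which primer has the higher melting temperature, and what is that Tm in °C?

Primer P1, 40°C

Primer P1: A+T=4, G+C=8 → Tm = 2(4)+4(8) = 40°C
Primer P2: A+T=6, G+C=6 → Tm = 2(6)+4(6) = 36°C
40°C vs 36°C → primer P1 is higher.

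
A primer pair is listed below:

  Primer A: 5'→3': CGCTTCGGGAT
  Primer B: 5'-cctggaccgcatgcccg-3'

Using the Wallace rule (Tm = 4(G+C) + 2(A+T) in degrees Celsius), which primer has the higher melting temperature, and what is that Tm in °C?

Primer B, 60°C

Primer A: A+T=4, G+C=7 → Tm = 2(4)+4(7) = 36°C
Primer B: A+T=4, G+C=13 → Tm = 2(4)+4(13) = 60°C
36°C vs 60°C → primer B is higher.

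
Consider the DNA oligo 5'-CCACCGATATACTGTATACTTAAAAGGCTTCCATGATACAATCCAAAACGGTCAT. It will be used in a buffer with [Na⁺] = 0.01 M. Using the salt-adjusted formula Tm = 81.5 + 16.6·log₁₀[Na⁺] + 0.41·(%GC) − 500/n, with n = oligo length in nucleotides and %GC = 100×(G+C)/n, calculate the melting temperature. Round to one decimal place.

Length n = 55. Scanning the sequence gives G=7, C=14, T=14, A=20.
G+C = 21, so %GC = 21/55 × 100 = 38.182%
Salt term: 16.6 × (-2) = -33.2
GC term: 0.41 × 38.182 = 15.655; length term: −500/55 = −9.091
Tm = 81.5 + (-33.2) + 15.655 − 9.091 = 54.864 → 54.9°C

54.9°C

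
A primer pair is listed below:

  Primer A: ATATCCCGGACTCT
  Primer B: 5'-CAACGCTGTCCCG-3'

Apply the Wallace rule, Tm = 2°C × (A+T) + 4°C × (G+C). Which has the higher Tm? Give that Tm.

Primer A: A+T=7, G+C=7 → Tm = 2(7)+4(7) = 42°C
Primer B: A+T=4, G+C=9 → Tm = 2(4)+4(9) = 44°C
42°C vs 44°C → primer B is higher.

Primer B, 44°C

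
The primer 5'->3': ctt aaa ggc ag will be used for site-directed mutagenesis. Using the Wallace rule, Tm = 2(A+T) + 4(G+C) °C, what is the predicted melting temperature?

Counting bases: C=2, T=2, G=3, A=4
AT pairs contribute 6, GC pairs contribute 5.
Tm = 2×6 + 4×5 = 32°C

32°C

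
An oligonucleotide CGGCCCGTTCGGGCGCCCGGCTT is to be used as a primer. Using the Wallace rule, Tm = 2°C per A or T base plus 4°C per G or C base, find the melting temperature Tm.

A=0, G=9, T=4, C=10
So N_AT = 4 and N_GC = 19.
Tm = 2(4) + 4(19) = 8 + 76 = 84°C

84°C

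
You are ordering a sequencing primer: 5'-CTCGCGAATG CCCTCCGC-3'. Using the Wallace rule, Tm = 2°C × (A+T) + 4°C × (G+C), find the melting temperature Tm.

Scanning the sequence gives T=3, C=9, A=2, G=4.
A+T = 5, G+C = 13
Tm = 4·13 + 2·5 = 52 + 10 = 62°C

62°C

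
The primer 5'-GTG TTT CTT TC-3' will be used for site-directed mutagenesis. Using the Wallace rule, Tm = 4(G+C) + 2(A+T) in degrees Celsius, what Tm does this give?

G=2, T=7, C=2, A=0
A+T = 7, G+C = 4
Tm = 4·4 + 2·7 = 16 + 14 = 30°C

30°C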